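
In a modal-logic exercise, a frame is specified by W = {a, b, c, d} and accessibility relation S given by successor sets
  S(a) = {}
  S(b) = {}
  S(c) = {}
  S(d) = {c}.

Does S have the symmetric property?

No

Symmetric: no — d S c but not c S d.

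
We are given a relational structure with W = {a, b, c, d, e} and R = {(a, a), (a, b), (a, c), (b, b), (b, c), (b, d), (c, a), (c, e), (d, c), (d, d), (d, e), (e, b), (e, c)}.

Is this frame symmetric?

Symmetric: no — a R b but not b R a.

No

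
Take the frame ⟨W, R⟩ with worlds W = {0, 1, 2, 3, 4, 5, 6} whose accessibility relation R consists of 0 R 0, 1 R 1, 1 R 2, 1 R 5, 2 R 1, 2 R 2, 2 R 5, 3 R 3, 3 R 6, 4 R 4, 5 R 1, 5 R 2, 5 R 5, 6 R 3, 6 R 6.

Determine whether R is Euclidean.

Yes

Euclidean: yes — any two successors of a common world are R-related.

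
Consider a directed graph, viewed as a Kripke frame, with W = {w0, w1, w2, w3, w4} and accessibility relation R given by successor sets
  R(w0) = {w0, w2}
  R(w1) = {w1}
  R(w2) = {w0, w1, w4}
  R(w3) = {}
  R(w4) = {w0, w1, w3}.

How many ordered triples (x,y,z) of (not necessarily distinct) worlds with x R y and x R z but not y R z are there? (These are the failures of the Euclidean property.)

13

Enumerating: (w0,w2,w2), (w2,w0,w1), (w2,w0,w4), (w2,w1,w0), (w2,w1,w4), (w2,w4,w4), (w4,w0,w1), (w4,w0,w3), (w4,w1,w0), (w4,w1,w3), (w4,w3,w0), (w4,w3,w1), (w4,w3,w3).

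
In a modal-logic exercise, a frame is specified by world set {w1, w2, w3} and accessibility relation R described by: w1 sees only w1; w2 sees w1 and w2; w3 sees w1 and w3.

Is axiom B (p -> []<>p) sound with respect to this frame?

By correspondence theory, B is valid on a frame iff R is symmetric.
Symmetric: no — w2 R w1 but not w1 R w2.

No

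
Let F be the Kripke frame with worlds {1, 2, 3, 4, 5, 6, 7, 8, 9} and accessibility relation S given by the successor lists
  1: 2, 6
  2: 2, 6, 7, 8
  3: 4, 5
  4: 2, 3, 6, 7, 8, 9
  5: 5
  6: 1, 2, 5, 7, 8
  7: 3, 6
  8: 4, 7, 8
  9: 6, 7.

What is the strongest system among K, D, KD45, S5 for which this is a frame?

D

Serial (axiom D): yes — every world has a successor (e.g. 1 S 2).
Euclidean (axiom 5): no — 2 S 7 and 2 S 8, but not 7 S 8.
Transitive (axiom 4): no — 1 S 2 and 2 S 7, but not 1 S 7.
Reflexive (axiom T): no — 1 is not related to itself.
So F validates K, D; KD45 would additionally require S to be Euclidean and transitive. The strongest is D.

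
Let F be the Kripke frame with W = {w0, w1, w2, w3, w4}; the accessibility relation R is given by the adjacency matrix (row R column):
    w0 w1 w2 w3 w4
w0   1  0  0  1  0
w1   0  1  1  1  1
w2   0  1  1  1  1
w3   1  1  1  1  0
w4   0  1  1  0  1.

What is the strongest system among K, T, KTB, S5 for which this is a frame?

Reflexive (axiom T): yes — every world is R-related to itself.
Symmetric (axiom B): yes — every pair in R has its reverse in R.
Euclidean (axiom 5): no — w1 R w3 and w1 R w4, but not w3 R w4.
So F validates K, T, KTB; S5 would additionally require R to be Euclidean. The strongest is KTB.

KTB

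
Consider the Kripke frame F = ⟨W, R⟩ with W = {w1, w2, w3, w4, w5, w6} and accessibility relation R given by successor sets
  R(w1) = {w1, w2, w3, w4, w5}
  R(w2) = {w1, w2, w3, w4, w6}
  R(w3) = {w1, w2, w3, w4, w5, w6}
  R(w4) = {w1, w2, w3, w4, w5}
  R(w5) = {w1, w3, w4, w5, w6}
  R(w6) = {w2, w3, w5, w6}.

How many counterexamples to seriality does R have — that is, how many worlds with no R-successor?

R is serial; there are no such worlds.

0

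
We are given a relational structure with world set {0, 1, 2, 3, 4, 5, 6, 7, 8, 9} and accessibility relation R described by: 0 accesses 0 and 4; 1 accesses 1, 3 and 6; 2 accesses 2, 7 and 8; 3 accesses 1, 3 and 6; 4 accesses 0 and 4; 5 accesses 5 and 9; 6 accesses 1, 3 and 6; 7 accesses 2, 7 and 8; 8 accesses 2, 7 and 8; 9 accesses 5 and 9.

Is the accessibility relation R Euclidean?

Euclidean: yes — any two successors of a common world are R-related.

Yes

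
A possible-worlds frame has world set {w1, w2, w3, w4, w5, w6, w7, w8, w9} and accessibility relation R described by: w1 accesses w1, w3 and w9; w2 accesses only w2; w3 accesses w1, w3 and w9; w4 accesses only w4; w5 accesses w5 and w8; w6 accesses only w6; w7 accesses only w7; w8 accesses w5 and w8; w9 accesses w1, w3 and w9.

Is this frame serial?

Yes

Serial: yes — every world has a successor (e.g. w1 R w1).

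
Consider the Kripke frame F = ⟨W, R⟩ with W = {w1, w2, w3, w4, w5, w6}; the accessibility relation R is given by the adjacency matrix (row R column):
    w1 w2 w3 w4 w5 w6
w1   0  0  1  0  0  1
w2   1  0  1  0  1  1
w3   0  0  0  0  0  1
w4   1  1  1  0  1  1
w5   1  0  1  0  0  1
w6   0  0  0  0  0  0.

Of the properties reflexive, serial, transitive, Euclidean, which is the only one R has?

transitive

Reflexive: no — w1 is not related to itself.
Serial: no — w6 has no R-successor.
Transitive: yes — every two-step R-path is closed by a direct edge.
Euclidean: no — w1 R w6 and w1 R w3, but not w6 R w3.
Only transitive holds.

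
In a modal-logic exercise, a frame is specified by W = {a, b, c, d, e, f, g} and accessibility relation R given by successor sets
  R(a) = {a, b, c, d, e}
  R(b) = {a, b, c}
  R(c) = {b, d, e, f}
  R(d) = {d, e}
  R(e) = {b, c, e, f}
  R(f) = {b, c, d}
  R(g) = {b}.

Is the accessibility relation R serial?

Serial: yes — every world has a successor (e.g. a R a).

Yes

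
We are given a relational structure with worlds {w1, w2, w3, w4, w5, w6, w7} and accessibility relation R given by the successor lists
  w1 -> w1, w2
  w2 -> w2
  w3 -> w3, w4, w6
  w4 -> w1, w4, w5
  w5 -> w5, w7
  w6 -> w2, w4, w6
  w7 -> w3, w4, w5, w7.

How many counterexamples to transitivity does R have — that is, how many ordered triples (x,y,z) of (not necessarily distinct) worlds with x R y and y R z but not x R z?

Enumerating: (w3,w4,w1), (w3,w4,w5), (w3,w6,w2), (w4,w1,w2), (w4,w5,w7), (w5,w7,w3), (w5,w7,w4), (w6,w4,w1), (w6,w4,w5), (w7,w3,w6), (w7,w4,w1).

11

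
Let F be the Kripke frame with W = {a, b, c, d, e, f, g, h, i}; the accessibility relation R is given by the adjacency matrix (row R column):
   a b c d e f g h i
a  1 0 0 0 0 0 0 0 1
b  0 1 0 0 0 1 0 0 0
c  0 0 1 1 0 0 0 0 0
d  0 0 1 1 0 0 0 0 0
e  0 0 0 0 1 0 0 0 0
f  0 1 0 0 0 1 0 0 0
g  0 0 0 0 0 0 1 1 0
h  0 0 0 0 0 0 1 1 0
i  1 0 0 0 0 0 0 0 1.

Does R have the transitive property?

Transitive: yes — every two-step R-path is closed by a direct edge.

Yes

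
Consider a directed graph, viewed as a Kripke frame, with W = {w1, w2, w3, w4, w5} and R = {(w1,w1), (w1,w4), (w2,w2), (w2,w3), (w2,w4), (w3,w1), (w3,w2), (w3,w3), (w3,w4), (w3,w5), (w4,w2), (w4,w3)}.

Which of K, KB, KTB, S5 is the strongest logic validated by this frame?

Symmetric (axiom B): no — w1 R w4 but not w4 R w1.
Reflexive (axiom T): no — w4 is not related to itself.
Euclidean (axiom 5): no — w3 R w1 and w3 R w2, but not w1 R w2.
So F validates K; KB would additionally require R to be symmetric. The strongest is K.

K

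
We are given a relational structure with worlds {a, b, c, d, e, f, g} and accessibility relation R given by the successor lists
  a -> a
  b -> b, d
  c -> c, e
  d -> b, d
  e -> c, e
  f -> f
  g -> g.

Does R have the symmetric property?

Symmetric: yes — every pair in R has its reverse in R.

Yes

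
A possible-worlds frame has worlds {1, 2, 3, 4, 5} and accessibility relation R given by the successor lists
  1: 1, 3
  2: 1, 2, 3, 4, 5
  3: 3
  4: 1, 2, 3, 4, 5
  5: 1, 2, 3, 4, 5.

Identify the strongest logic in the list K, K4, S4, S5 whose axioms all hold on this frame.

Transitive (axiom 4): yes — every two-step R-path is closed by a direct edge.
Reflexive (axiom T): yes — every world is R-related to itself.
Euclidean (axiom 5): no — 2 R 1 and 2 R 4, but not 1 R 4.
So F validates K, K4, S4; S5 would additionally require R to be Euclidean. The strongest is S4.

S4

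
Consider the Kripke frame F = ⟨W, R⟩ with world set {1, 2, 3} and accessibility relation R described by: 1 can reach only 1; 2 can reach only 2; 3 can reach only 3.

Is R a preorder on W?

Yes

Reflexive: yes — every world is R-related to itself.
Transitive: yes — every two-step R-path is closed by a direct edge.
So R is a preorder.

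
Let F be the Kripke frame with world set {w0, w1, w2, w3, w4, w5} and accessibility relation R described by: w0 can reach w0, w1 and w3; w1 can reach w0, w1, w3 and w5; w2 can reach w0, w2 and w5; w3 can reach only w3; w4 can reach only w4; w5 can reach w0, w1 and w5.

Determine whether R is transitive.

Transitive: no — w0 R w1 and w1 R w5, but not w0 R w5.

No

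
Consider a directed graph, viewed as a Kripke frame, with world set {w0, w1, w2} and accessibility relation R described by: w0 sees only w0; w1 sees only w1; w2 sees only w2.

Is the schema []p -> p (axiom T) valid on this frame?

By correspondence theory, T is valid on a frame iff R is reflexive.
Reflexive: yes — every world is R-related to itself.

Yes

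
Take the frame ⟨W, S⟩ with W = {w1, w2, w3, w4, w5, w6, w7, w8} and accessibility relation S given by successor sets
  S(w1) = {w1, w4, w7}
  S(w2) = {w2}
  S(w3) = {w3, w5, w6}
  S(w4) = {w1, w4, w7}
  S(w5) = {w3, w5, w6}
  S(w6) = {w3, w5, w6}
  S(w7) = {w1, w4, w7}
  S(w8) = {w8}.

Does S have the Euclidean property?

Yes

Euclidean: yes — any two successors of a common world are S-related.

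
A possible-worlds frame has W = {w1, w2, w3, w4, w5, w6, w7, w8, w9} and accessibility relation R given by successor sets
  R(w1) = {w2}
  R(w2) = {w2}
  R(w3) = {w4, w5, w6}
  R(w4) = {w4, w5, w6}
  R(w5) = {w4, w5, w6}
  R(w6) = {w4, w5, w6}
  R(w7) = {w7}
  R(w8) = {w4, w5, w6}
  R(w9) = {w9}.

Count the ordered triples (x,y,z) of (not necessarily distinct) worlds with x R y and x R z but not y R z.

0

R is Euclidean; there are no such tuples.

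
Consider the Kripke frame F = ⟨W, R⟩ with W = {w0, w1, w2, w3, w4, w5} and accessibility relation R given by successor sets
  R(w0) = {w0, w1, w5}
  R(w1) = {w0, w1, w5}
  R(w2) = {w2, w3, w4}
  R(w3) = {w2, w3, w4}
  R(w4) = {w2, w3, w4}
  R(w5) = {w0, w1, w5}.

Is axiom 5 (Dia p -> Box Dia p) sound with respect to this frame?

Yes

The schema 5 characterises exactly the Euclidean frames.
Euclidean: yes — any two successors of a common world are R-related.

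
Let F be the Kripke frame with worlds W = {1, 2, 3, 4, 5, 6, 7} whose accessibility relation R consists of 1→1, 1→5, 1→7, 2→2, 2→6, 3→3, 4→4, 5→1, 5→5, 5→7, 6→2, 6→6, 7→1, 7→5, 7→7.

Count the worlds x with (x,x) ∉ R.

0

R is reflexive; there are no such worlds.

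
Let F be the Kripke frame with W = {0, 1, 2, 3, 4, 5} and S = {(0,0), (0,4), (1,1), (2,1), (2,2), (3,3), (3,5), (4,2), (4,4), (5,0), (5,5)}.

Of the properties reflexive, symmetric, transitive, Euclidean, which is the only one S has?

reflexive

Reflexive: yes — every world is S-related to itself.
Symmetric: no — 0 S 4 but not 4 S 0.
Transitive: no — 0 S 4 and 4 S 2, but not 0 S 2.
Euclidean: no — 0 S 4 and 0 S 0, but not 4 S 0.
Only reflexive holds.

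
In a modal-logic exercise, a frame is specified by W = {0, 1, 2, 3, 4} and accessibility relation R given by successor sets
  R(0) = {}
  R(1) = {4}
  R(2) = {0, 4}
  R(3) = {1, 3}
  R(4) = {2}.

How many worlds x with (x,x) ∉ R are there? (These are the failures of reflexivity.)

4

Enumerating: 0, 1, 2, 4.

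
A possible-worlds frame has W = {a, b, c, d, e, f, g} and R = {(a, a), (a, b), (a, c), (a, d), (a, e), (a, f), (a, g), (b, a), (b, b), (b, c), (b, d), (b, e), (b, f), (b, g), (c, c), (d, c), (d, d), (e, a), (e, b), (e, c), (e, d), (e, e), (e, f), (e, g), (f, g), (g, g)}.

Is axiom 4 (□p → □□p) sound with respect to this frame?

Yes

The schema 4 characterises exactly the transitive frames.
Transitive: yes — every two-step R-path is closed by a direct edge.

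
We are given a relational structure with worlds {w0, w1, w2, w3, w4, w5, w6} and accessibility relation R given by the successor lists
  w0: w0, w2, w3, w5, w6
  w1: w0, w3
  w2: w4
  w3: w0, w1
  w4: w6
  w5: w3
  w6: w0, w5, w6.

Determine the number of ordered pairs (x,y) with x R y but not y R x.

7

Enumerating: (w0,w2), (w0,w5), (w1,w0), (w2,w4), (w4,w6), (w5,w3), (w6,w5).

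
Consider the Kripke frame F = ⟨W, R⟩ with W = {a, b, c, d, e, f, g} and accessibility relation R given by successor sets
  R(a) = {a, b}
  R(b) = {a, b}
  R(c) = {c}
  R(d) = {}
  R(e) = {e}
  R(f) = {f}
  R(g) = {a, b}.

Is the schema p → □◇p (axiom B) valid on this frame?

By correspondence theory, B is valid on a frame iff R is symmetric.
Symmetric: no — g R a but not a R g.

No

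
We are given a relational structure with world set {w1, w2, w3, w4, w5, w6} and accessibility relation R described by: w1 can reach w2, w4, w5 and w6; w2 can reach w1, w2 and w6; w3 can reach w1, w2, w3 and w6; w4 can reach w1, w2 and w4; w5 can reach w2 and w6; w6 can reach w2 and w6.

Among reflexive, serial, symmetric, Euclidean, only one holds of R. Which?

Reflexive: no — w1 is not related to itself.
Serial: yes — every world has a successor (e.g. w1 R w2).
Symmetric: no — w1 R w5 but not w5 R w1.
Euclidean: no — w1 R w2 and w1 R w4, but not w2 R w4.
Only serial holds.

serial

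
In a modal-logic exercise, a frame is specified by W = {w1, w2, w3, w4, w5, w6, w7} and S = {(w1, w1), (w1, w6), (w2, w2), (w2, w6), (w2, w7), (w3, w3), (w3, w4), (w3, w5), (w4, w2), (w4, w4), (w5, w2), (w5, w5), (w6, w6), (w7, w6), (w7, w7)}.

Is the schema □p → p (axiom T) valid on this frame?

By correspondence theory, T is valid on a frame iff S is reflexive.
Reflexive: yes — every world is S-related to itself.

Yes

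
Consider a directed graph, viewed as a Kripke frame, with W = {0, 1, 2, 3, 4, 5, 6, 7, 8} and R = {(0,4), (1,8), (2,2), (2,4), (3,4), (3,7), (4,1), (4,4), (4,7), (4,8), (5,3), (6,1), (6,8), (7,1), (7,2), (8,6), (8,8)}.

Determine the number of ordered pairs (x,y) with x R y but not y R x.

12

Enumerating: (0,4), (1,8), (2,4), (3,4), (3,7), (4,1), (4,7), (4,8), (5,3), (6,1), (7,1), (7,2).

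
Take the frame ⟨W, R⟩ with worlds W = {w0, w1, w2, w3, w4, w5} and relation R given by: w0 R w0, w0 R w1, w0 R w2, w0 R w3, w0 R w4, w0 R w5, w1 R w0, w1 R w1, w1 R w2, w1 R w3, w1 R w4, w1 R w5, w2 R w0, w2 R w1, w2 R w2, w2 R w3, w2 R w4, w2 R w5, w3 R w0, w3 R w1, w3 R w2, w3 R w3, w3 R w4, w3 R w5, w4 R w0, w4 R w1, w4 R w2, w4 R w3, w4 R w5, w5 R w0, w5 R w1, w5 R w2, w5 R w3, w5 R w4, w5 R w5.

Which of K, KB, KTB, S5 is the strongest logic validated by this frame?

KB

Symmetric (axiom B): yes — every pair in R has its reverse in R.
Reflexive (axiom T): no — w4 is not related to itself.
Euclidean (axiom 5): no — w0 R w4 and w0 R w4, but not w4 R w4.
So F validates K, KB; KTB would additionally require R to be reflexive. The strongest is KB.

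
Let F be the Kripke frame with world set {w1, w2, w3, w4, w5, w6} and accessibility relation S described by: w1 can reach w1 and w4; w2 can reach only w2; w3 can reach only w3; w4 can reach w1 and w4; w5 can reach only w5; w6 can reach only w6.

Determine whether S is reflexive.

Yes

Reflexive: yes — every world is S-related to itself.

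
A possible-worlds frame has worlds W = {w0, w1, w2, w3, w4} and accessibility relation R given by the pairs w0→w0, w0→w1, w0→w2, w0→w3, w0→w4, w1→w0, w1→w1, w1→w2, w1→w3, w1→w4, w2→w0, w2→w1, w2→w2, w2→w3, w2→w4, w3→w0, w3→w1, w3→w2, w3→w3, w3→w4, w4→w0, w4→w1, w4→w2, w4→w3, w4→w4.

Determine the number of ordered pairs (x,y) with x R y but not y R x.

0

R is symmetric; there are no such tuples.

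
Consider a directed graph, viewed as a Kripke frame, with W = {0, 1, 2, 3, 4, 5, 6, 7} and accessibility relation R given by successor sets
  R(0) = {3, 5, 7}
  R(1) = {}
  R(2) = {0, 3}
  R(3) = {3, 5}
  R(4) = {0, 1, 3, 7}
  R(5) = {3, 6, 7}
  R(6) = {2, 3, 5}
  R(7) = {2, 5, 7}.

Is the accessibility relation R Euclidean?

Euclidean: no — 0 R 3 and 0 R 7, but not 3 R 7.

No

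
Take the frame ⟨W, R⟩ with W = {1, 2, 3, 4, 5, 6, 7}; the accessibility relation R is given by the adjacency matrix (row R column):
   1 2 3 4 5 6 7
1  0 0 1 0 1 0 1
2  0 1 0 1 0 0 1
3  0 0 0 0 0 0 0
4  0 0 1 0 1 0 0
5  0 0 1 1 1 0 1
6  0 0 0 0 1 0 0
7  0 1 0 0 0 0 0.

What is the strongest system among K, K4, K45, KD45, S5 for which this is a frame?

K

Transitive (axiom 4): no — 1 R 5 and 5 R 4, but not 1 R 4.
Euclidean (axiom 5): no — 1 R 3 and 1 R 5, but not 3 R 5.
Serial (axiom D): no — 3 has no R-successor.
Reflexive (axiom T): no — 1 is not related to itself.
So F validates K; K4 would additionally require R to be transitive. The strongest is K.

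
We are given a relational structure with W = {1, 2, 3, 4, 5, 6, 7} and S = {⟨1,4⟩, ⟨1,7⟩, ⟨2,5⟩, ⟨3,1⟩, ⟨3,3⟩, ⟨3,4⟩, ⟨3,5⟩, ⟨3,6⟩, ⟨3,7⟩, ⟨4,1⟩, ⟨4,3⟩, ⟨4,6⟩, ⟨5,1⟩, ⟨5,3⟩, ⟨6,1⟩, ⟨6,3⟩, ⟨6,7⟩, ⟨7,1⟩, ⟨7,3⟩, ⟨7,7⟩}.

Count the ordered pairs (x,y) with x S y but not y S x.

Enumerating: (2,5), (3,1), (4,6), (5,1), (6,1), (6,7).

6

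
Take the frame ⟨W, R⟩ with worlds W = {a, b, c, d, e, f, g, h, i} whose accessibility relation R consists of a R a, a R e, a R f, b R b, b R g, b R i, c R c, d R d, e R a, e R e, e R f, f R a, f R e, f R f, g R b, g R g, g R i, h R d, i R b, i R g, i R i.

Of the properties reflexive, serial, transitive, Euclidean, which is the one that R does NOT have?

reflexive

Reflexive: no — h is not related to itself.
Serial: yes — every world has a successor (e.g. a R a).
Transitive: yes — every two-step R-path is closed by a direct edge.
Euclidean: yes — any two successors of a common world are R-related.
Only reflexive fails.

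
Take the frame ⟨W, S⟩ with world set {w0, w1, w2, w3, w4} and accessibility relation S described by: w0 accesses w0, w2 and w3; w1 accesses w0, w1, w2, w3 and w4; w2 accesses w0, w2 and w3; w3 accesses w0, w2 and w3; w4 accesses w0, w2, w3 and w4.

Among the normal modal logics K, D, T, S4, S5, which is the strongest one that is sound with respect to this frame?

Serial (axiom D): yes — every world has a successor (e.g. w0 S w0).
Reflexive (axiom T): yes — every world is S-related to itself.
Transitive (axiom 4): yes — every two-step S-path is closed by a direct edge.
Euclidean (axiom 5): no — w1 S w0 and w1 S w4, but not w0 S w4.
So F validates K, D, T, S4; S5 would additionally require S to be Euclidean. The strongest is S4.

S4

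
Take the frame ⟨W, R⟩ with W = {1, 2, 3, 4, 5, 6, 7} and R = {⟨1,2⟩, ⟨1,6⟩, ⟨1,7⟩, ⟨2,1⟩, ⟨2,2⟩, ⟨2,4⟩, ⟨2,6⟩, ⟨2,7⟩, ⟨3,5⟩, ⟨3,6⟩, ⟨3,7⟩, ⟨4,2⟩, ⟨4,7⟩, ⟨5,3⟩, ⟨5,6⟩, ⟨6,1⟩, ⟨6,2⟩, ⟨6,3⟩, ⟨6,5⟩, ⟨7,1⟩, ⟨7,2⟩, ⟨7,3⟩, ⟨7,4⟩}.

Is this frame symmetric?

Yes

Symmetric: yes — every pair in R has its reverse in R.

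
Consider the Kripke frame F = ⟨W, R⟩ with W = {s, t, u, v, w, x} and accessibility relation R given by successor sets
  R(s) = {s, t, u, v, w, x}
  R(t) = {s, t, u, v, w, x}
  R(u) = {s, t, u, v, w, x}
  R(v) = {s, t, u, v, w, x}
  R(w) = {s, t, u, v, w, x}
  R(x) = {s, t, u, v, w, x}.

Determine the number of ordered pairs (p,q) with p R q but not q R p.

0

R is symmetric; there are no such tuples.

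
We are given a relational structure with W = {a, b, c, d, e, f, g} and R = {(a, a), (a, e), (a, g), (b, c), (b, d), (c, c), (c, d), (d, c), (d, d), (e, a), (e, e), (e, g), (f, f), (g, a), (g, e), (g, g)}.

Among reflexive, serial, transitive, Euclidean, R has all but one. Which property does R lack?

reflexive

Reflexive: no — b is not related to itself.
Serial: yes — every world has a successor (e.g. a R a).
Transitive: yes — every two-step R-path is closed by a direct edge.
Euclidean: yes — any two successors of a common world are R-related.
Only reflexive fails.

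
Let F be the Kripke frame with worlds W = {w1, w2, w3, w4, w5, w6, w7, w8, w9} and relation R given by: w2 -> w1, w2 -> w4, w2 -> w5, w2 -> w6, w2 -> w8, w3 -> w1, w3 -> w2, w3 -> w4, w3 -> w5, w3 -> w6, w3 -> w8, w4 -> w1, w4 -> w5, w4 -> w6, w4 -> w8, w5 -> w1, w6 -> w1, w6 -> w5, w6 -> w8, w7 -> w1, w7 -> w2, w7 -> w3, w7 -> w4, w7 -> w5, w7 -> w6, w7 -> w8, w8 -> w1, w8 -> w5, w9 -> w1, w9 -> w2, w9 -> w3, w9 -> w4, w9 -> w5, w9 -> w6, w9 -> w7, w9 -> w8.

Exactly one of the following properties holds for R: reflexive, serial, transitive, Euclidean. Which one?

Reflexive: no — w1 is not related to itself.
Serial: no — w1 has no R-successor.
Transitive: yes — every two-step R-path is closed by a direct edge.
Euclidean: no — w2 R w1 and w2 R w4, but not w1 R w4.
Only transitive holds.

transitive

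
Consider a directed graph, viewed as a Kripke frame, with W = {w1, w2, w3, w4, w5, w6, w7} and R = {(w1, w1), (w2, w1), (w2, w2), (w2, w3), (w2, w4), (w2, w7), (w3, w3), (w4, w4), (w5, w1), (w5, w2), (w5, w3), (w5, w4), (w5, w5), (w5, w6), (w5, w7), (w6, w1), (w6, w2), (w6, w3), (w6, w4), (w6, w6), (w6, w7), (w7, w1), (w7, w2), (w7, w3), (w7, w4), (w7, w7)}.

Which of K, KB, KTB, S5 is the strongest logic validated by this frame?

K

Symmetric (axiom B): no — w2 R w1 but not w1 R w2.
Reflexive (axiom T): yes — every world is R-related to itself.
Euclidean (axiom 5): no — w2 R w1 and w2 R w3, but not w1 R w3.
So F validates K; KB would additionally require R to be symmetric. The strongest is K.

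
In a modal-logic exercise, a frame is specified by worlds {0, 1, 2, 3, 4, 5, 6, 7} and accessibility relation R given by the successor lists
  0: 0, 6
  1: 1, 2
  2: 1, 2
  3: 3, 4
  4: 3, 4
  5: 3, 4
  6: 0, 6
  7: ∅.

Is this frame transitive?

Yes

Transitive: yes — every two-step R-path is closed by a direct edge.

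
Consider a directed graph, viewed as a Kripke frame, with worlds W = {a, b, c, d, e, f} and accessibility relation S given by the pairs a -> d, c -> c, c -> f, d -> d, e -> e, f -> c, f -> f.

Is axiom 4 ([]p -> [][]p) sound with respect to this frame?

Yes

By correspondence theory, 4 is valid on a frame iff S is transitive.
Transitive: yes — every two-step S-path is closed by a direct edge.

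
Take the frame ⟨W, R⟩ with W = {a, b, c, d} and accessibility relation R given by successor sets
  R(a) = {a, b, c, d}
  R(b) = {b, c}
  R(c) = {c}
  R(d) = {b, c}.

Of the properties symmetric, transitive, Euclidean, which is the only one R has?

transitive

Symmetric: no — a R b but not b R a.
Transitive: yes — every two-step R-path is closed by a direct edge.
Euclidean: no — a R b and a R d, but not b R d.
Only transitive holds.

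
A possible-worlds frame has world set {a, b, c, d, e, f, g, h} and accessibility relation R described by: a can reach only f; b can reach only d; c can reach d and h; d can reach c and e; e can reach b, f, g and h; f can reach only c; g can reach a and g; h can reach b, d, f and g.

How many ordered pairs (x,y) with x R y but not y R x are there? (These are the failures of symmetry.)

14

Enumerating: (a,f), (b,d), (c,h), (d,e), (e,b), (e,f), (e,g), (e,h), (f,c), (g,a), (h,b), (h,d), (h,f), (h,g).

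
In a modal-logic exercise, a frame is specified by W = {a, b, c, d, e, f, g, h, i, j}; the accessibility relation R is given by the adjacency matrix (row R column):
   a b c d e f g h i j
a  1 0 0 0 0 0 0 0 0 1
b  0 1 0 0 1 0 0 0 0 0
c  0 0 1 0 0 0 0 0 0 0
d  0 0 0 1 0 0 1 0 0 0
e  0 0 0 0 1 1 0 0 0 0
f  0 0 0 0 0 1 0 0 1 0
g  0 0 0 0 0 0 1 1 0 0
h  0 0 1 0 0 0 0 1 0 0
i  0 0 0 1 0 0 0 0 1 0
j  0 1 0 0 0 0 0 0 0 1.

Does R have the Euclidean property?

Euclidean: no — a R j and a R a, but not j R a.

No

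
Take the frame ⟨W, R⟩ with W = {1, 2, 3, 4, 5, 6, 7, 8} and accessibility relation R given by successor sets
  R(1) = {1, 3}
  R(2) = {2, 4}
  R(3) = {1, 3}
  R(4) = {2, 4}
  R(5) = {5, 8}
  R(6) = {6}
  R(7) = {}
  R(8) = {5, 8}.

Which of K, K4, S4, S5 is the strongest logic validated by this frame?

Transitive (axiom 4): yes — every two-step R-path is closed by a direct edge.
Reflexive (axiom T): no — 7 is not related to itself.
Euclidean (axiom 5): yes — any two successors of a common world are R-related.
So F validates K, K4; S4 would additionally require R to be reflexive. The strongest is K4.

K4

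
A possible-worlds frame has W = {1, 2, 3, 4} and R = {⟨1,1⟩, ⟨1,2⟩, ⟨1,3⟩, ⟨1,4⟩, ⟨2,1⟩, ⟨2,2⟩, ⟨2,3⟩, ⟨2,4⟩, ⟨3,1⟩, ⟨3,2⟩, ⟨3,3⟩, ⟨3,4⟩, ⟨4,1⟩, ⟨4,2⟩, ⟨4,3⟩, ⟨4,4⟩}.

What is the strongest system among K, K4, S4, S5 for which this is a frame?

S5

Transitive (axiom 4): yes — every two-step R-path is closed by a direct edge.
Reflexive (axiom T): yes — every world is R-related to itself.
Euclidean (axiom 5): yes — any two successors of a common world are R-related.
So F validates K, K4, S4, S5. The strongest is S5.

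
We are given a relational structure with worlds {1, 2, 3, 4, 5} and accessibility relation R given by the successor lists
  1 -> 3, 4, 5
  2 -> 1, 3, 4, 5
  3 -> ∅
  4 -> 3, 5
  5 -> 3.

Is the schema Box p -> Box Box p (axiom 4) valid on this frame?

Yes

The schema 4 characterises exactly the transitive frames.
Transitive: yes — every two-step R-path is closed by a direct edge.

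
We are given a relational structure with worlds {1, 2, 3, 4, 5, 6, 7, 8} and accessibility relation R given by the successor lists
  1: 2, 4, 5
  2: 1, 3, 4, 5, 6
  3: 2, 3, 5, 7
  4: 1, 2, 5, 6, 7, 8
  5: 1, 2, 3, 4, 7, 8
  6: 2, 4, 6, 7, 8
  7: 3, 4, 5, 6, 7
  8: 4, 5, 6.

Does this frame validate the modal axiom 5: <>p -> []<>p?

By correspondence theory, 5 is valid on a frame iff R is Euclidean.
Euclidean: no — 2 R 1 and 2 R 3, but not 1 R 3.

No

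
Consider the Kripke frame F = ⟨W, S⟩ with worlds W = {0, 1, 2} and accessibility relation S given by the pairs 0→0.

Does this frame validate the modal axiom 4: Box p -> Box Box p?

By correspondence theory, 4 is valid on a frame iff S is transitive.
Transitive: yes — every two-step S-path is closed by a direct edge.

Yes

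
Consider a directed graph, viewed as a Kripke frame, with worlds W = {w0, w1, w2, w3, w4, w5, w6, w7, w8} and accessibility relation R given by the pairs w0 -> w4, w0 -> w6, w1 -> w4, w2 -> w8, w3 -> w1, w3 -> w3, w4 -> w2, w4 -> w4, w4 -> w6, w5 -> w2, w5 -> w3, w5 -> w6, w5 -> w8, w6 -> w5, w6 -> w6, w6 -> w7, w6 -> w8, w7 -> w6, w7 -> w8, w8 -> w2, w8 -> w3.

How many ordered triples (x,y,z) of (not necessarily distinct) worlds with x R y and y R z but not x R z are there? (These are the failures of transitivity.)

26

Enumerating: (w0,w4,w2), (w0,w6,w5), (w0,w6,w7), (w0,w6,w8), (w1,w4,w2), (w1,w4,w6), (w2,w8,w2), (w2,w8,w3), (w3,w1,w4), (w4,w2,w8), (w4,w6,w5), (w4,w6,w7), … and 14 more.
Total: 26.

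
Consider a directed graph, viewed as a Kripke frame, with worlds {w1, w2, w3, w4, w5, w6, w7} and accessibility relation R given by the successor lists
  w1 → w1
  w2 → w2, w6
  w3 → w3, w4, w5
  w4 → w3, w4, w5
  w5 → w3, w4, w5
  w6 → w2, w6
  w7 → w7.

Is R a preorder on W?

Reflexive: yes — every world is R-related to itself.
Transitive: yes — every two-step R-path is closed by a direct edge.
So R is a preorder.

Yes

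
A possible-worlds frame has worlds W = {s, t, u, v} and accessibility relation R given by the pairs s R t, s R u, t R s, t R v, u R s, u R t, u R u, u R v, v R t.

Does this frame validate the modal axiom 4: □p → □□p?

Axiom 4 corresponds to the accessibility relation being transitive.
Transitive: no — s R t and t R v, but not s R v.

No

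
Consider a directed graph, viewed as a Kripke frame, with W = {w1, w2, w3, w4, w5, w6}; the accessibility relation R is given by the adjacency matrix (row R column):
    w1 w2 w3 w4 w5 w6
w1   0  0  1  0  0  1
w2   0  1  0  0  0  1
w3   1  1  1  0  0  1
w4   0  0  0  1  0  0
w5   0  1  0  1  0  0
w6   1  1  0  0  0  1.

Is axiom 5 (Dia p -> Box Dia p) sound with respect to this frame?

The schema 5 characterises exactly the Euclidean frames.
Euclidean: no — w1 R w6 and w1 R w3, but not w6 R w3.

No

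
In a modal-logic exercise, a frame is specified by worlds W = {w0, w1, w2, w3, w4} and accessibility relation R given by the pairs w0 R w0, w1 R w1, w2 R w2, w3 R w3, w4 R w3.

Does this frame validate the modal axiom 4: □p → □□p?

The schema 4 characterises exactly the transitive frames.
Transitive: yes — every two-step R-path is closed by a direct edge.

Yes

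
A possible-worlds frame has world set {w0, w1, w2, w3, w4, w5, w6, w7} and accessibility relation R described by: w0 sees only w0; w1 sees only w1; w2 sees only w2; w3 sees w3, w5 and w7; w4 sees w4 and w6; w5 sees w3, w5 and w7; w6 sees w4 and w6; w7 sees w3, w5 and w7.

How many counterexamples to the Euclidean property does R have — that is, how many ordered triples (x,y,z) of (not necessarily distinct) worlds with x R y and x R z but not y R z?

0

R is Euclidean; there are no such tuples.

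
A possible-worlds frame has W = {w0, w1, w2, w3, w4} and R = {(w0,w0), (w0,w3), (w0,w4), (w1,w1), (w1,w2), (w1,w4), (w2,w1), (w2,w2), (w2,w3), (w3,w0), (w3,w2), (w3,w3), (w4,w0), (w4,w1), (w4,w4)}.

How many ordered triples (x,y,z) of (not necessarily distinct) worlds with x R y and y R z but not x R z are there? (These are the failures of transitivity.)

Enumerating: (w0,w3,w2), (w0,w4,w1), (w1,w2,w3), (w1,w4,w0), (w2,w1,w4), (w2,w3,w0), (w3,w0,w4), (w3,w2,w1), (w4,w0,w3), (w4,w1,w2).

10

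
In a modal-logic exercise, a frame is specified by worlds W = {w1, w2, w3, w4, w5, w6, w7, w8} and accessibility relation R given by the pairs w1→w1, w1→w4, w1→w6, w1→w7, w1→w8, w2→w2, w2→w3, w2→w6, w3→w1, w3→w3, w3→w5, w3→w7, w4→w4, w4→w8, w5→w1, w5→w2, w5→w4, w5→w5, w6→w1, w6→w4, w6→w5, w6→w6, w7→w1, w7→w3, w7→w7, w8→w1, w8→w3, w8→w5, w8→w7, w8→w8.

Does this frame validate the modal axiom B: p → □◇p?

Axiom B corresponds to the accessibility relation being symmetric.
Symmetric: no — w1 R w4 but not w4 R w1.

No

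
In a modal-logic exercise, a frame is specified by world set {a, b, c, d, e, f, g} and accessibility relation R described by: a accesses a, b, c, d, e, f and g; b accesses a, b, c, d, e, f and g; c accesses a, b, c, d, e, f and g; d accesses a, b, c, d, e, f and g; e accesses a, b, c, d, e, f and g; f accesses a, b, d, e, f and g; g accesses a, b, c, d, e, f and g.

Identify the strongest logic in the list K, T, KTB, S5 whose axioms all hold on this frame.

T

Reflexive (axiom T): yes — every world is R-related to itself.
Symmetric (axiom B): no — c R f but not f R c.
Euclidean (axiom 5): no — a R f and a R c, but not f R c.
So F validates K, T; KTB would additionally require R to be symmetric. The strongest is T.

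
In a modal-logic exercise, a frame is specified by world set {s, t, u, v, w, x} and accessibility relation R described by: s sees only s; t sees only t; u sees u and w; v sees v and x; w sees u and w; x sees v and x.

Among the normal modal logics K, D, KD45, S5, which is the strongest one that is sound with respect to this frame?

Serial (axiom D): yes — every world has a successor (e.g. s R s).
Euclidean (axiom 5): yes — any two successors of a common world are R-related.
Transitive (axiom 4): yes — every two-step R-path is closed by a direct edge.
Reflexive (axiom T): yes — every world is R-related to itself.
So F validates K, D, KD45, S5. The strongest is S5.

S5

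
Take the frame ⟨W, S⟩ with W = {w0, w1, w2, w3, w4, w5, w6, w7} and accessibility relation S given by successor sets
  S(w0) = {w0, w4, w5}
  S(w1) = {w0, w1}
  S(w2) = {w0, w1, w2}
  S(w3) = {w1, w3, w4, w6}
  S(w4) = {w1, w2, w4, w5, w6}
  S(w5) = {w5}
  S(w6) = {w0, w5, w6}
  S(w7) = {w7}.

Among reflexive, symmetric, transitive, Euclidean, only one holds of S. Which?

Reflexive: yes — every world is S-related to itself.
Symmetric: no — w0 S w4 but not w4 S w0.
Transitive: no — w0 S w4 and w4 S w1, but not w0 S w1.
Euclidean: no — w0 S w5 and w0 S w4, but not w5 S w4.
Only reflexive holds.

reflexive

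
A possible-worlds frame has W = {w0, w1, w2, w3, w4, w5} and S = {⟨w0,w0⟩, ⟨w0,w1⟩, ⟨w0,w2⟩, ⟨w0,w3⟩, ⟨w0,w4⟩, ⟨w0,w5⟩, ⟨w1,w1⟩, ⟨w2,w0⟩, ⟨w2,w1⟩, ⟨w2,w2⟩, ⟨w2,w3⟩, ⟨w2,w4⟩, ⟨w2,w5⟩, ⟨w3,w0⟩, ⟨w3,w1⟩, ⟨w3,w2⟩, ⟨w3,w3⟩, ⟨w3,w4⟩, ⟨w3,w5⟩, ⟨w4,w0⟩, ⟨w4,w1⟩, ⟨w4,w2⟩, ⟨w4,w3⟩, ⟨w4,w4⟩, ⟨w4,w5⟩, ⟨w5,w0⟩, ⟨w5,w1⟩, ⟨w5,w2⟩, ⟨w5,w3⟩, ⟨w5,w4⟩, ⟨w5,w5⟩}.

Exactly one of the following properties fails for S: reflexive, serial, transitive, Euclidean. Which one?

Reflexive: yes — every world is S-related to itself.
Serial: yes — every world has a successor (e.g. w0 S w0).
Transitive: yes — every two-step S-path is closed by a direct edge.
Euclidean: no — w0 S w1 and w0 S w2, but not w1 S w2.
Only Euclidean fails.

Euclidean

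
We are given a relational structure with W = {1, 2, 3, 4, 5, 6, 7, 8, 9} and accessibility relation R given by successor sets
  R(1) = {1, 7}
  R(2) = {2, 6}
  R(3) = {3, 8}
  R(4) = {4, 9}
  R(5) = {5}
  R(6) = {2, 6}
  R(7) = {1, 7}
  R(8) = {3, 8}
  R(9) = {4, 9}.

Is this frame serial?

Yes

Serial: yes — every world has a successor (e.g. 1 R 1).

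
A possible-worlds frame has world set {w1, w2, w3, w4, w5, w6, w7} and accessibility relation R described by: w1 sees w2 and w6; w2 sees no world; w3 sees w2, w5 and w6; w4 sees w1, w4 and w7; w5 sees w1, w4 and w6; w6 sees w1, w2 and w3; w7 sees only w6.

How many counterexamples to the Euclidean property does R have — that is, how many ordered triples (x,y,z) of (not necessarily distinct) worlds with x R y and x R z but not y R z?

29

Enumerating: (w1,w2,w2), (w1,w2,w6), (w1,w6,w6), (w3,w2,w2), (w3,w2,w5), (w3,w2,w6), (w3,w5,w2), (w3,w5,w5), (w3,w6,w5), (w3,w6,w6), (w4,w1,w1), (w4,w1,w4), … and 17 more.
Total: 29.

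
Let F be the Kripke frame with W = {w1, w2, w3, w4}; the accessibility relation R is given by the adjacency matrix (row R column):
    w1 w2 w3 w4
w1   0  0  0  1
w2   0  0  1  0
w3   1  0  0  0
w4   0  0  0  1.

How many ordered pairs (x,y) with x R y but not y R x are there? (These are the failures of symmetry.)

3

Enumerating: (w1,w4), (w2,w3), (w3,w1).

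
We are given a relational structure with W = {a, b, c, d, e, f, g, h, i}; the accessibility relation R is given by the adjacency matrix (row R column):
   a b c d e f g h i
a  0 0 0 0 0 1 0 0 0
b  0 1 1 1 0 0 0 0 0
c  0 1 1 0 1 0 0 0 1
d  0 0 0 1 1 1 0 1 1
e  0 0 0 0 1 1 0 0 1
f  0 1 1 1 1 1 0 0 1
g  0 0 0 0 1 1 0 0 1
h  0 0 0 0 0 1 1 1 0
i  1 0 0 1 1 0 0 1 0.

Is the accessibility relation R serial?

Serial: yes — every world has a successor (e.g. a R f).

Yes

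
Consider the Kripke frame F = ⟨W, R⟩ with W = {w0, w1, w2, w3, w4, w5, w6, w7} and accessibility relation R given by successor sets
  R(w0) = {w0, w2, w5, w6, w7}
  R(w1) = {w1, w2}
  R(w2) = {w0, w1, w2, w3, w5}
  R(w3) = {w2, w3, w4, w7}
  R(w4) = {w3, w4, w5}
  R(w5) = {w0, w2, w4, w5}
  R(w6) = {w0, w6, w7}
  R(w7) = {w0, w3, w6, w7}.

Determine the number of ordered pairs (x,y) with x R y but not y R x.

R is symmetric; there are no such tuples.

0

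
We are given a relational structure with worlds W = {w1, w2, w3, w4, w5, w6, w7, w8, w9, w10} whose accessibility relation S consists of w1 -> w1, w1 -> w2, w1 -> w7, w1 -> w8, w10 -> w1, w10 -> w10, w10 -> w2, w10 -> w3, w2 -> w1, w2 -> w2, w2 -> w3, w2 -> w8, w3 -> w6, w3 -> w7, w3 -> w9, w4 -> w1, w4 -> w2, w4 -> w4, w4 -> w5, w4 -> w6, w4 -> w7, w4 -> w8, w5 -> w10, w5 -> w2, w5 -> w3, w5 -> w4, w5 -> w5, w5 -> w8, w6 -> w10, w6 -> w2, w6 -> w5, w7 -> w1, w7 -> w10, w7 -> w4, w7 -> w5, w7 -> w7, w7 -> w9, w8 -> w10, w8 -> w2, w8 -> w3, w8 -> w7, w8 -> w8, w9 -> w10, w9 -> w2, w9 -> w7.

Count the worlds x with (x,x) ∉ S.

3

Enumerating: w3, w6, w9.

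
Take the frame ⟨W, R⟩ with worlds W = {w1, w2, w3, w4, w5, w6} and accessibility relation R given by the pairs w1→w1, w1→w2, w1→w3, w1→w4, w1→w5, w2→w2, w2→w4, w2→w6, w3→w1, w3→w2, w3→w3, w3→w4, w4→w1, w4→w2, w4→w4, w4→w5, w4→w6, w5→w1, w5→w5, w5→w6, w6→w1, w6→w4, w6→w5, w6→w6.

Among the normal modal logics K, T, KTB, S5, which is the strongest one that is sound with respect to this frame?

T

Reflexive (axiom T): yes — every world is R-related to itself.
Symmetric (axiom B): no — w1 R w2 but not w2 R w1.
Euclidean (axiom 5): no — w1 R w2 and w1 R w3, but not w2 R w3.
So F validates K, T; KTB would additionally require R to be symmetric. The strongest is T.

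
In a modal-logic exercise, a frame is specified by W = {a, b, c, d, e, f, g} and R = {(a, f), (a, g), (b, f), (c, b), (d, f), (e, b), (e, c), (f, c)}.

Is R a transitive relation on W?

No

Transitive: no — a R f and f R c, but not a R c.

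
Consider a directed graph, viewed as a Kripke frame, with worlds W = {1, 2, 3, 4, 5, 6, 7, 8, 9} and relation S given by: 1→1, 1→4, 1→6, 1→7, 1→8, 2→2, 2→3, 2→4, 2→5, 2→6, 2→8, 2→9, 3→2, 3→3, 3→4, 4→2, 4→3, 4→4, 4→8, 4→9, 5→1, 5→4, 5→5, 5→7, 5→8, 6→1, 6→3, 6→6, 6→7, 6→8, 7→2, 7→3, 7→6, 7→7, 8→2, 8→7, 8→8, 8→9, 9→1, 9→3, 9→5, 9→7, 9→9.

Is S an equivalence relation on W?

Reflexive: yes — every world is S-related to itself.
Symmetric: no — 1 S 4 but not 4 S 1.
Transitive: no — 1 S 4 and 4 S 2, but not 1 S 2.
So S is not an equivalence relation.

No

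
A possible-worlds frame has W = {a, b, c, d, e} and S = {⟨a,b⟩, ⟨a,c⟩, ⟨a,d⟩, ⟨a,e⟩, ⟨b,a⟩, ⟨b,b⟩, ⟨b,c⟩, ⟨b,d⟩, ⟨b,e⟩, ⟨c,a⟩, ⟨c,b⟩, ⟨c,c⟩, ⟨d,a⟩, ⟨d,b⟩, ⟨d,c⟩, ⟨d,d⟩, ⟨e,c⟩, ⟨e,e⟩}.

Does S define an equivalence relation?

No

Reflexive: no — a is not related to itself.
Symmetric: no — a S e but not e S a.
Transitive: no — c S a and a S d, but not c S d.
So S is not an equivalence relation.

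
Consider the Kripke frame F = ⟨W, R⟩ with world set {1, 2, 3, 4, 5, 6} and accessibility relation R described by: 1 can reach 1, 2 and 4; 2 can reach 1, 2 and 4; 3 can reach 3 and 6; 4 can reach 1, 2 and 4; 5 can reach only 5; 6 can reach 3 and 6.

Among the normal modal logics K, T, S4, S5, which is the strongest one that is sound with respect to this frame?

S5

Reflexive (axiom T): yes — every world is R-related to itself.
Transitive (axiom 4): yes — every two-step R-path is closed by a direct edge.
Euclidean (axiom 5): yes — any two successors of a common world are R-related.
So F validates K, T, S4, S5. The strongest is S5.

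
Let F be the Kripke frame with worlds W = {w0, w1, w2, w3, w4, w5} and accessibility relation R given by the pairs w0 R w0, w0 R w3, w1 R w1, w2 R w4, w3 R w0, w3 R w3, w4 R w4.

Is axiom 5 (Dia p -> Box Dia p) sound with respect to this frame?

Axiom 5 corresponds to the accessibility relation being Euclidean.
Euclidean: yes — any two successors of a common world are R-related.

Yes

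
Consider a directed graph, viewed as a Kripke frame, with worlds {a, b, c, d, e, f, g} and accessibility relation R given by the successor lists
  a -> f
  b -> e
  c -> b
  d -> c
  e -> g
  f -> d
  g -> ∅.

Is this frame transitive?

No

Transitive: no — a R f and f R d, but not a R d.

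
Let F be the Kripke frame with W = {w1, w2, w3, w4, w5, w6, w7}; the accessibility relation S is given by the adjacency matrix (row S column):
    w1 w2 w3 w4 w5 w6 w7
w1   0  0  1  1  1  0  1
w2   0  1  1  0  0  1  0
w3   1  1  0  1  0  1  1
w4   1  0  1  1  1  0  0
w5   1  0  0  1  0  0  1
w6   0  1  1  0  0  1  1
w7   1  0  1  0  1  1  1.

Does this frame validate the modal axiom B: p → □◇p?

Yes

By correspondence theory, B is valid on a frame iff S is symmetric.
Symmetric: yes — every pair in S has its reverse in S.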